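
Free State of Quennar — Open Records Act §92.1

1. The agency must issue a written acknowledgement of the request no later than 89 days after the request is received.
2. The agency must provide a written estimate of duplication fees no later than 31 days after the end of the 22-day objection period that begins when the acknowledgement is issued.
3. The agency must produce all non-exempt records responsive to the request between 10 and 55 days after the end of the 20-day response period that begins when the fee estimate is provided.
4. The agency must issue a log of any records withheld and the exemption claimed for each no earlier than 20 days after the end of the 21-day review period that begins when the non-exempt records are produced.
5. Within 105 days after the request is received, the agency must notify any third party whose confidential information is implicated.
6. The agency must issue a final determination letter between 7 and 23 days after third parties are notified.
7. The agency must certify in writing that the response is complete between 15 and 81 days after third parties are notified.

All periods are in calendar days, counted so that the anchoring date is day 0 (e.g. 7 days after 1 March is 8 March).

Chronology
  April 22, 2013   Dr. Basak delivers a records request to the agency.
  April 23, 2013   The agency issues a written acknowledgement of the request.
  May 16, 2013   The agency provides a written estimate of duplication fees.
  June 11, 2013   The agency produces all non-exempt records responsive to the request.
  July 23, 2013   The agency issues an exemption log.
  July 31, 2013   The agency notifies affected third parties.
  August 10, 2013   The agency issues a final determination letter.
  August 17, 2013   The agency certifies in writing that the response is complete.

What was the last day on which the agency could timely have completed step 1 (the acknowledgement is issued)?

July 20, 2013

Step 1 runs from April 22, 2013, when the request is received. 89 days after April 22, 2013 is July 20, 2013.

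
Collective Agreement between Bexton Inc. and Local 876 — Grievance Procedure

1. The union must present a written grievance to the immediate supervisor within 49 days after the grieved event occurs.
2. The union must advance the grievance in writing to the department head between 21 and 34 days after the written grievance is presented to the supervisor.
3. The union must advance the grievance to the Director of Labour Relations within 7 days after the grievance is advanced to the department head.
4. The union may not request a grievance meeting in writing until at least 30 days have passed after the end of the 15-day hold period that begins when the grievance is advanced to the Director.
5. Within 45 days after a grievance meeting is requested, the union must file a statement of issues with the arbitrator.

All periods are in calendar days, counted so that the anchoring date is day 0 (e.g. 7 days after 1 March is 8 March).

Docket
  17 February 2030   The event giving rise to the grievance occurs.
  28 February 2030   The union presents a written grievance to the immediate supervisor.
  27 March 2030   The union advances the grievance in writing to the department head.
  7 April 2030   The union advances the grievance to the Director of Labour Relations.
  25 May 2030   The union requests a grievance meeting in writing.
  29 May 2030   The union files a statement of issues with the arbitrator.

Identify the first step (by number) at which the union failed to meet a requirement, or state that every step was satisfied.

Step 1: 49 days after 17 February 2030 (when the grieved event occurs) is 7 April 2030; completed 28 February 2030, before the deadline.
Step 2: the window is 21–34 days after 28 February 2030 (when the written grievance is presented to the supervisor), so 21 March 2030 through 3 April 2030; done 27 March 2030, which is between those dates.
Step 3: 7 days after 27 March 2030 (when the grievance is advanced to the department head) is 3 April 2030; done 7 April 2030 — 4 days late.
The procedure was therefore not followed at step 3.

Step 3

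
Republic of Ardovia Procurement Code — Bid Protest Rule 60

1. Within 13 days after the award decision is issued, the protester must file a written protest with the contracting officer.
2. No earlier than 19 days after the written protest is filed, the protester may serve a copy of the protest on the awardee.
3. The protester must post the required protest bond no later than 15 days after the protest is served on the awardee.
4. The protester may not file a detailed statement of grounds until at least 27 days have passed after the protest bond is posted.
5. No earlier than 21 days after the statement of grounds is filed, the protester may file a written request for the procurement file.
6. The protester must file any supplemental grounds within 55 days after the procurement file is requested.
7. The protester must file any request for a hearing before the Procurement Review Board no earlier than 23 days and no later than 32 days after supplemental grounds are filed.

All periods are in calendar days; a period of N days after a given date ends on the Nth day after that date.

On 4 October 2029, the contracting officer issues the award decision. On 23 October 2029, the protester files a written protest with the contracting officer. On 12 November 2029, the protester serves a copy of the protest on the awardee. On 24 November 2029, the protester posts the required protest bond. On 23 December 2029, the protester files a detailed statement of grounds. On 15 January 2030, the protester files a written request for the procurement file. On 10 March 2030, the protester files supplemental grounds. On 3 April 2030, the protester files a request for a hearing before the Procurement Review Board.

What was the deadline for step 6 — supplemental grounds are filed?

11 March 2030

Step 6 runs from 15 January 2030, when the procurement file is requested. 55 days after 15 January 2030 is 11 March 2030.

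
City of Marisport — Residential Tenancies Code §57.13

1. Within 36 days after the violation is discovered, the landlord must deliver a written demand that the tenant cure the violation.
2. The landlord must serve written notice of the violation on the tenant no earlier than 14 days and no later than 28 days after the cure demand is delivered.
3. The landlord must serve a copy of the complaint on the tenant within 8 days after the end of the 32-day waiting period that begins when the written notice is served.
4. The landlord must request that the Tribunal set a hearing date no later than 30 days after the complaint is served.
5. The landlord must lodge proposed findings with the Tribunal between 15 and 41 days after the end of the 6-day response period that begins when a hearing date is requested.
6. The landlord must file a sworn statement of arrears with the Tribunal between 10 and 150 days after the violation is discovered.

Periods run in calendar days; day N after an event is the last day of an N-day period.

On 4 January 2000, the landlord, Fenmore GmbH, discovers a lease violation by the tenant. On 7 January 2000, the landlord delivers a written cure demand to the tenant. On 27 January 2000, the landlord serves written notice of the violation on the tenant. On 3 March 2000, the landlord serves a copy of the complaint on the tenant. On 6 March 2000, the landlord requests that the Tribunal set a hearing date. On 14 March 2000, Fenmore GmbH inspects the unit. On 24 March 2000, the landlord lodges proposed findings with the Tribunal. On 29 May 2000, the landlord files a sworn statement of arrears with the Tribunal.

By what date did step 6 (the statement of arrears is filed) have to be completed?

2 June 2000

Step 6 runs from 4 January 2000, when the violation is discovered. The window is 10–150 days after 4 January 2000; it closes on 2 June 2000.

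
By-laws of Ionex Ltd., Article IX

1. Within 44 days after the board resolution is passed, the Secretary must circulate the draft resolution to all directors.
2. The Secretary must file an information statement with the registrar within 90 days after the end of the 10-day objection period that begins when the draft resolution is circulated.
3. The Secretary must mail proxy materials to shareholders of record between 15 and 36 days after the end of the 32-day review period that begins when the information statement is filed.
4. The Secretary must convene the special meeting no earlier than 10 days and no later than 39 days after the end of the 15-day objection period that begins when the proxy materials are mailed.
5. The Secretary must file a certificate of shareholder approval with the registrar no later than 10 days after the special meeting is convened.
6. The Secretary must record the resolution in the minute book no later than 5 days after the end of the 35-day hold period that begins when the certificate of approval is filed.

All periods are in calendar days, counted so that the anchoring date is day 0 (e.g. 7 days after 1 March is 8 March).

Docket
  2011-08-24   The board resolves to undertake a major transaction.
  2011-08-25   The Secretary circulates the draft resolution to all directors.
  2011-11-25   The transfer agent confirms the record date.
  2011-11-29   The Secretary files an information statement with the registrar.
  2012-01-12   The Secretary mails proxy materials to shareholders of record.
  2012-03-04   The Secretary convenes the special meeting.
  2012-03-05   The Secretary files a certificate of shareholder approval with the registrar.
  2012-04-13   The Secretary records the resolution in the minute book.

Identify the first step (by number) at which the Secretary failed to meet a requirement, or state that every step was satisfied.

Step 3

Step 1: 44 days after 2011-08-24 (when the board resolution is passed) is 2011-10-07; done 2011-08-25 — timely.
Step 2: 90 days after 2011-09-04 (end of the 10-day objection period, which began when the draft resolution is circulated on 2011-08-25) is 2011-12-03; done 2011-11-29 — timely.
Step 3: the window is 15–36 days after 2011-12-31 (end of the 32-day review period, which began when the information statement is filed on 2011-11-29), so 2012-01-15 through 2012-02-05; 2012-01-12 is 3 days too early.
That is the first point of non-compliance.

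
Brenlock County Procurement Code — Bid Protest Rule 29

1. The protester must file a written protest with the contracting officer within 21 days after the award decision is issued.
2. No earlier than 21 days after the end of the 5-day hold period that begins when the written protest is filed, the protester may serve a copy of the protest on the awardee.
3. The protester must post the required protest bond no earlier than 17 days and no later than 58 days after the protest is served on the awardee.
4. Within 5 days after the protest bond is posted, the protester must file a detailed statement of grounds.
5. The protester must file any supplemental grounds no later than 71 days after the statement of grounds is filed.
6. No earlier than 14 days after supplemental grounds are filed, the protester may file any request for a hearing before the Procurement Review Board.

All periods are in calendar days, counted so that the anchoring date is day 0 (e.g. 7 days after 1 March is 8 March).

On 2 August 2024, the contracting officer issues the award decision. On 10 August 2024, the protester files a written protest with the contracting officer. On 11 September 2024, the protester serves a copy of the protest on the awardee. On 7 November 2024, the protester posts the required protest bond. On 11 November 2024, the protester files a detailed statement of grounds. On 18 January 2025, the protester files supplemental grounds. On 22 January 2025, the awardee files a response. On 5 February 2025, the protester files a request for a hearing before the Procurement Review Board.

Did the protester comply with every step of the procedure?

(1) due by 2 August 2024 + 21 days = 23 August 2024; done 10 August 2024 — timely.
(2) permitted from 15 August 2024 + 21 days = 5 September 2024 onward; done 11 September 2024 — permitted.
(3) the permitted window runs from 11 September 2024 + 17 = 28 September 2024 to 11 September 2024 + 58 = 8 November 2024; done 7 November 2024 — within the window.
(4) due by 7 November 2024 + 5 days = 12 November 2024; 11 November 2024 is within that limit.
(5) due by 11 November 2024 + 71 days = 21 January 2025; done 18 January 2025 — timely.
(6) permitted from 18 January 2025 + 14 days = 1 February 2025 onward; done 5 February 2025, after the minimum wait.

Yes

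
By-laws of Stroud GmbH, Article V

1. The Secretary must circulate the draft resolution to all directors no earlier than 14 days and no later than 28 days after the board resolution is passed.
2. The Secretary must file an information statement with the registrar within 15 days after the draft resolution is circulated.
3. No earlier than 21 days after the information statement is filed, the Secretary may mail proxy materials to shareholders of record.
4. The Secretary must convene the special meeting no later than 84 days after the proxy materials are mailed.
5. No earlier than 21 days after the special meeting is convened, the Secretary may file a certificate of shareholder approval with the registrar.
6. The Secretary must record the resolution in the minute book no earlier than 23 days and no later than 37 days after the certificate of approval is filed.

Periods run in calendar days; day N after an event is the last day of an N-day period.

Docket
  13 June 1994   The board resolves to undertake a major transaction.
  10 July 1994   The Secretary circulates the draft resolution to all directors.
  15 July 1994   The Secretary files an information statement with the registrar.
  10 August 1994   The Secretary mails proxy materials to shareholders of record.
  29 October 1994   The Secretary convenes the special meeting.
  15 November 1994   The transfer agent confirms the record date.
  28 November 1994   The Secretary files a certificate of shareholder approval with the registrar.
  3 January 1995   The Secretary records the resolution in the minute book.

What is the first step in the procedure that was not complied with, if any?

Step 1: the window is 14–28 days after 13 June 1994 (when the board resolution is passed), so 27 June 1994 through 11 July 1994; 10 July 1994 falls inside that range.
Step 2: 15 days after 10 July 1994 (when the draft resolution is circulated) is 25 July 1994; done 15 July 1994 — timely.
Step 3: the earliest permitted date is 21 days after 15 July 1994 (when the information statement is filed), i.e. 5 August 1994; 10 August 1994 is on or after that date.
Step 4: 84 days after 10 August 1994 (when the proxy materials are mailed) is 2 November 1994; 29 October 1994 is within that limit.
Step 5: the earliest permitted date is 21 days after 29 October 1994 (when the special meeting is convened), i.e. 19 November 1994; done 28 November 1994 — permitted.
Step 6: the window is 23–37 days after 28 November 1994 (when the certificate of approval is filed), so 21 December 1994 through 4 January 1995; done 3 January 1995 — within the window.

None — every step was satisfied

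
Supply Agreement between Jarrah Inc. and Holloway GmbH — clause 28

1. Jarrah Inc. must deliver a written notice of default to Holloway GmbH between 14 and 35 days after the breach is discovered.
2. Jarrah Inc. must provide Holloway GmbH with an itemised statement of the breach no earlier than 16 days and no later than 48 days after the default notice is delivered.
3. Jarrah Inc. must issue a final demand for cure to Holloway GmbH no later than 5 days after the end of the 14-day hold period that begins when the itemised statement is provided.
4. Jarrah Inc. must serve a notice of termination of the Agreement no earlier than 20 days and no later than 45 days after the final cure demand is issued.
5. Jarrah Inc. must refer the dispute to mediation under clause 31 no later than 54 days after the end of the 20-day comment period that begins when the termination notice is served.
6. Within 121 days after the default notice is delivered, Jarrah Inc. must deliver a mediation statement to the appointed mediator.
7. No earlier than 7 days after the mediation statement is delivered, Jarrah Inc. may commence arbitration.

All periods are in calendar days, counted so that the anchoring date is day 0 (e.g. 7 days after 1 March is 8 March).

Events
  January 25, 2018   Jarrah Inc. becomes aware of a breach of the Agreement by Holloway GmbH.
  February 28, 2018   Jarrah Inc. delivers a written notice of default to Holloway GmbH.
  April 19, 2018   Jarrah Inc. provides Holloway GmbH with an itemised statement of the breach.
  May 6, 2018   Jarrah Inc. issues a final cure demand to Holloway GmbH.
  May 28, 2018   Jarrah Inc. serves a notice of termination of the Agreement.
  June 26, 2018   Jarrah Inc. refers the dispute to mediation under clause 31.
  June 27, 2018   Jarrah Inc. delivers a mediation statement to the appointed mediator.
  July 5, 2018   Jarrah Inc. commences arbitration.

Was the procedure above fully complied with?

No

Step 1 — 14 and 35 days from January 25, 2018 (when the breach is discovered) are February 8, 2018 and March 1, 2018 respectively; done February 28, 2018 — within the window.
Step 2 — 16 and 48 days from February 28, 2018 (when the default notice is delivered) are March 16, 2018 and April 17, 2018 respectively; April 19, 2018 is 2 days past the end of the window.
The analysis stops there.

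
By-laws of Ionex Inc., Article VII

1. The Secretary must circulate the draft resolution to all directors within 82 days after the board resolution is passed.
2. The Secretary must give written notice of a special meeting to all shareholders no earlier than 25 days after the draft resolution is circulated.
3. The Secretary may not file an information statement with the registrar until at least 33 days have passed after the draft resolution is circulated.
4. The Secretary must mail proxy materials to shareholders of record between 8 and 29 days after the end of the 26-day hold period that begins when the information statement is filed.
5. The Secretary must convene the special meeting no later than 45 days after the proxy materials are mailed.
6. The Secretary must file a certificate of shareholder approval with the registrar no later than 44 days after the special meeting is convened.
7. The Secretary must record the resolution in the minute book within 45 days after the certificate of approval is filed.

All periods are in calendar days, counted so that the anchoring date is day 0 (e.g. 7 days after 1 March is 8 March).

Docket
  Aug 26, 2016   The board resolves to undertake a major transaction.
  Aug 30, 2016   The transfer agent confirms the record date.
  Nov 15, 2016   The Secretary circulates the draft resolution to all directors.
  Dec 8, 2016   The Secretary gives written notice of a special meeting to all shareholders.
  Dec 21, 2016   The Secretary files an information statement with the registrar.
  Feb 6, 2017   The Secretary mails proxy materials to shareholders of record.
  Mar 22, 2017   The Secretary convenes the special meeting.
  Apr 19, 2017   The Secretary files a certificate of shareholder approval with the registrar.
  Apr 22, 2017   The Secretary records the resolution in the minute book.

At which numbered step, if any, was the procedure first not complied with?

Step 2

(1) due by Aug 26, 2016 + 82 days = Nov 16, 2016; done Nov 15, 2016 — timely.
(2) permitted from Nov 15, 2016 + 25 days = Dec 10, 2016 onward; done Dec 8, 2016 — 2 days too early.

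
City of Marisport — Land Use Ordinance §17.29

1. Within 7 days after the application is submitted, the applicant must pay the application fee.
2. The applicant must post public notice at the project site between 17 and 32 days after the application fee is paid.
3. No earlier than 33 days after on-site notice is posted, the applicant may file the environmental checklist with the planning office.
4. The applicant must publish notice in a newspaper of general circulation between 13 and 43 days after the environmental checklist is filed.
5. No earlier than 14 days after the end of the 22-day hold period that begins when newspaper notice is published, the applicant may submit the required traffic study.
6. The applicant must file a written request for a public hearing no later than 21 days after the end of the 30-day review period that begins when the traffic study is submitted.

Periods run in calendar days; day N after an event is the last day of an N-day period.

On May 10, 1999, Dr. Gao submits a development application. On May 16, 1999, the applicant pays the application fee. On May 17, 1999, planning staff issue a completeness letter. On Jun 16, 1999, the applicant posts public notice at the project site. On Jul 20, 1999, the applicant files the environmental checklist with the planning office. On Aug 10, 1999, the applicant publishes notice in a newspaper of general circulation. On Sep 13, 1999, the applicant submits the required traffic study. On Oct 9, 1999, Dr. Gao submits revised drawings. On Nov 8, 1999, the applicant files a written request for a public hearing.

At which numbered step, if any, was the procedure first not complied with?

Step 1 — counting 7 days from May 10, 1999 (when the application is submitted) gives a deadline of May 17, 1999; completed May 16, 1999, before the deadline.
Step 2 — 17 and 32 days from May 16, 1999 (when the application fee is paid) are Jun 2, 1999 and Jun 17, 1999 respectively; done Jun 16, 1999, which is between those dates.
Step 3 — must wait 33 days from Jun 16, 1999 (when on-site notice is posted), so not before Jul 19, 1999; done Jul 20, 1999 — permitted.
Step 4 — 13 and 43 days from Jul 20, 1999 (when the environmental checklist is filed) are Aug 2, 1999 and Sep 1, 1999 respectively; done Aug 10, 1999 — within the window.
Step 5 — must wait 14 days from Sep 1, 1999 (end of the 22-day hold period, which began when newspaper notice is published on Aug 10, 1999), so not before Sep 15, 1999; acted on Sep 13, 1999, 2 days prematurely.

Step 5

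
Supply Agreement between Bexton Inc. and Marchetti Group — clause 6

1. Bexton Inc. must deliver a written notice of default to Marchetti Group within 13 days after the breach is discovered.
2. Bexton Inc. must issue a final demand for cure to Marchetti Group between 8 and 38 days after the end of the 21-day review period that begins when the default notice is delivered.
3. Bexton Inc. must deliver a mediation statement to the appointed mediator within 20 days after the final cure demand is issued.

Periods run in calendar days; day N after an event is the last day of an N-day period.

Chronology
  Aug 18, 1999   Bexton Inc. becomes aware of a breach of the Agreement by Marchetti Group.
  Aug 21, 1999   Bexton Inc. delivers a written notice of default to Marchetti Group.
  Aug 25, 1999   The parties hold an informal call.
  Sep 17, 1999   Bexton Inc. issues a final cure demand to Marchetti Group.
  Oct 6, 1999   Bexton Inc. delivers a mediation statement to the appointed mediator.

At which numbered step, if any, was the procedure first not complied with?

Step 2

Step 1 — counting 13 days from Aug 18, 1999 (when the breach is discovered) gives a deadline of Aug 31, 1999; completed Aug 21, 1999, before the deadline.
Step 2 — 8 and 38 days from Sep 11, 1999 (end of the 21-day review period, which began when the default notice is delivered on Aug 21, 1999) are Sep 19, 1999 and Oct 19, 1999 respectively; Sep 17, 1999 is 2 days too early.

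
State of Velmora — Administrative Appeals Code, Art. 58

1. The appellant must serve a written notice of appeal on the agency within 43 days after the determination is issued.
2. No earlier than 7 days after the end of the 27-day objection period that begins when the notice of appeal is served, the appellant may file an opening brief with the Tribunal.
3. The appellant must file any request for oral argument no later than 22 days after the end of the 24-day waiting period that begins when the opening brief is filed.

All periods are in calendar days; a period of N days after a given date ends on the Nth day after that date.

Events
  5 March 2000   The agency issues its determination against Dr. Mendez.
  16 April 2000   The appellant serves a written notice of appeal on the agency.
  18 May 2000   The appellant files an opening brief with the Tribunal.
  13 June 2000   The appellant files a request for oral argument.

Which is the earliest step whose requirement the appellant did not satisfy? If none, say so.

Step 2

Step 1 — counting 43 days from 5 March 2000 (when the determination is issued) gives a deadline of 17 April 2000; completed 16 April 2000, before the deadline.
Step 2 — must wait 7 days from 13 May 2000 (end of the 27-day objection period, which began when the notice of appeal is served on 16 April 2000), so not before 20 May 2000; done 18 May 2000 — 2 days too early.
No need to go further; step 2 was not satisfied.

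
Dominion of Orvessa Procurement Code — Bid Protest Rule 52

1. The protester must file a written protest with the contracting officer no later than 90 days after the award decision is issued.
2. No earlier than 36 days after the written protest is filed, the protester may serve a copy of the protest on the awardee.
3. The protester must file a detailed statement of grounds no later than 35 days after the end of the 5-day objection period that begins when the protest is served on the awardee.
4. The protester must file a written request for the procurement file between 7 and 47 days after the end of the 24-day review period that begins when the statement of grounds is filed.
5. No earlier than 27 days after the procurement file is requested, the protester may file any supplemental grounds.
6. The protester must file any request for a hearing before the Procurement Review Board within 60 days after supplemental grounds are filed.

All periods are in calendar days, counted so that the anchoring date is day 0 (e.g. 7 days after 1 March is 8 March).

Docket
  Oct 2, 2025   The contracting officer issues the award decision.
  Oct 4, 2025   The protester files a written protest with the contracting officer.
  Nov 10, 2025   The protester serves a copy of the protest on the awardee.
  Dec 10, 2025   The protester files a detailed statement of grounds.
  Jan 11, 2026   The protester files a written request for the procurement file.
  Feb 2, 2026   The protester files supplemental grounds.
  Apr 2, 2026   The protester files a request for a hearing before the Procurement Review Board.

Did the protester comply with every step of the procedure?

Step 1 — counting 90 days from Oct 2, 2025 (when the award decision is issued) gives a deadline of Dec 31, 2025; Oct 4, 2025 is within that limit.
Step 2 — must wait 36 days from Oct 4, 2025 (when the written protest is filed), so not before Nov 9, 2025; done Nov 10, 2025, after the minimum wait.
Step 3 — counting 35 days from Nov 15, 2025 (end of the 5-day objection period, which began when the protest is served on the awardee on Nov 10, 2025) gives a deadline of Dec 20, 2025; Dec 10, 2025 is within that limit.
Step 4 — 7 and 47 days from Jan 3, 2026 (end of the 24-day review period, which began when the statement of grounds is filed on Dec 10, 2025) are Jan 10, 2026 and Feb 19, 2026 respectively; done Jan 11, 2026, which is between those dates.
Step 5 — must wait 27 days from Jan 11, 2026 (when the procurement file is requested), so not before Feb 7, 2026; done Feb 2, 2026 — 5 days too early.
The procedure was therefore not followed at step 5.

No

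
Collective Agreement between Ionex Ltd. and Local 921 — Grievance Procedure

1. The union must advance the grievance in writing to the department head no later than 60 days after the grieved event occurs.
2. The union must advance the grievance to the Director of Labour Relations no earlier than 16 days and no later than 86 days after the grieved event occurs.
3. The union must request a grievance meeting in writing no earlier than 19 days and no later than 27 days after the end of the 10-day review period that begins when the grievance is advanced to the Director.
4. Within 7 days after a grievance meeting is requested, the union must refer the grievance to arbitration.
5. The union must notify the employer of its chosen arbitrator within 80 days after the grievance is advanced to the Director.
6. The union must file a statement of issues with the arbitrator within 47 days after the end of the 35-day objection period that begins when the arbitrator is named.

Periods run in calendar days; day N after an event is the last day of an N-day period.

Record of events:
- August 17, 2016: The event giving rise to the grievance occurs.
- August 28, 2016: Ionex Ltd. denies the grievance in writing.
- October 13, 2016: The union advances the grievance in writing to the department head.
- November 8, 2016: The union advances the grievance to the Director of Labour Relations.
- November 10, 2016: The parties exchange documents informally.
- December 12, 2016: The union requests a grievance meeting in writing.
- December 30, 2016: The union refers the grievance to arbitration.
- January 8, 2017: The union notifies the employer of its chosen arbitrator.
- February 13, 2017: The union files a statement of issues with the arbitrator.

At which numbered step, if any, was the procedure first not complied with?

Step 1: 60 days after August 17, 2016 (when the grieved event occurs) is October 16, 2016; October 13, 2016 is within that limit.
Step 2: the window is 16–86 days after August 17, 2016 (when the grieved event occurs), so September 2, 2016 through November 11, 2016; done November 8, 2016, which is between those dates.
Step 3: the window is 19–27 days after November 18, 2016 (end of the 10-day review period, which began when the grievance is advanced to the Director on November 8, 2016), so December 7, 2016 through December 15, 2016; done December 12, 2016, which is between those dates.
Step 4: 7 days after December 12, 2016 (when a grievance meeting is requested) is December 19, 2016; December 30, 2016 misses that deadline by 11 days.
That is the first point of non-compliance.

Step 4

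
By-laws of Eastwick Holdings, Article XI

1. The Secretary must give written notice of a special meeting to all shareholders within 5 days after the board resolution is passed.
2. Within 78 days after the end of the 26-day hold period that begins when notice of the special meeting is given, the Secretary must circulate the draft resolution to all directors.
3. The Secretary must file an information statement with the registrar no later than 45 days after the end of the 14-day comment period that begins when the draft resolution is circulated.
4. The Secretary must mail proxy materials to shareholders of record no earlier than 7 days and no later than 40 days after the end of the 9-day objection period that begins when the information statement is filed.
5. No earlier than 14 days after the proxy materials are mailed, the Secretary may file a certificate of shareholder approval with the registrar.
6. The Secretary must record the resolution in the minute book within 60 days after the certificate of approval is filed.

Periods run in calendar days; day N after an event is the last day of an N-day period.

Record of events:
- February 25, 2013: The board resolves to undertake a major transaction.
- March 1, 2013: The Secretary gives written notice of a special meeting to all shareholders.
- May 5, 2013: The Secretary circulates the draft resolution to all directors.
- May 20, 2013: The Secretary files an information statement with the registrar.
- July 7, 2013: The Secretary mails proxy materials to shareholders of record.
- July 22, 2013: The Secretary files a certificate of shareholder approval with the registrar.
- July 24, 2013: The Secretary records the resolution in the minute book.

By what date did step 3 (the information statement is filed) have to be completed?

July 3, 2013

The draft resolution is circulated on May 5, 2013; the 14-day comment period therefore ends May 19, 2013, and step 3 runs from that date. 45 days after May 19, 2013 is July 3, 2013.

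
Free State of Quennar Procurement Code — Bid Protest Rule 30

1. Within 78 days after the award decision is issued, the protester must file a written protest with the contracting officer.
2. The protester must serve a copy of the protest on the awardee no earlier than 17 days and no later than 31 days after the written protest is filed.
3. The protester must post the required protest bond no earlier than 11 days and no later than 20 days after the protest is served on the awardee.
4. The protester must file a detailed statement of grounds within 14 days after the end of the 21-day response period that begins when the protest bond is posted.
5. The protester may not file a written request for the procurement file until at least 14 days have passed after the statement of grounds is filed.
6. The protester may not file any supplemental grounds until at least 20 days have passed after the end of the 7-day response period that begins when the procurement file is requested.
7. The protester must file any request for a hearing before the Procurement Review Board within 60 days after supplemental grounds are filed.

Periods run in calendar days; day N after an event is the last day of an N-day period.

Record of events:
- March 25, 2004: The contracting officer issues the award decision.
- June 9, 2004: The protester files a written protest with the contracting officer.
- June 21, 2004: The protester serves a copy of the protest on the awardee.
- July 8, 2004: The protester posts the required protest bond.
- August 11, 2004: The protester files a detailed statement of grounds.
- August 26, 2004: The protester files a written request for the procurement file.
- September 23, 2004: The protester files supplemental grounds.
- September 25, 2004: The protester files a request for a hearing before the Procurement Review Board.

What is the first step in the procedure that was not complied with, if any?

Step 2

Step 1: 78 days after March 25, 2004 (when the award decision is issued) is June 11, 2004; June 9, 2004 is within that limit.
Step 2: the window is 17–31 days after June 9, 2004 (when the written protest is filed), so June 26, 2004 through July 10, 2004; June 21, 2004 is 5 days too early.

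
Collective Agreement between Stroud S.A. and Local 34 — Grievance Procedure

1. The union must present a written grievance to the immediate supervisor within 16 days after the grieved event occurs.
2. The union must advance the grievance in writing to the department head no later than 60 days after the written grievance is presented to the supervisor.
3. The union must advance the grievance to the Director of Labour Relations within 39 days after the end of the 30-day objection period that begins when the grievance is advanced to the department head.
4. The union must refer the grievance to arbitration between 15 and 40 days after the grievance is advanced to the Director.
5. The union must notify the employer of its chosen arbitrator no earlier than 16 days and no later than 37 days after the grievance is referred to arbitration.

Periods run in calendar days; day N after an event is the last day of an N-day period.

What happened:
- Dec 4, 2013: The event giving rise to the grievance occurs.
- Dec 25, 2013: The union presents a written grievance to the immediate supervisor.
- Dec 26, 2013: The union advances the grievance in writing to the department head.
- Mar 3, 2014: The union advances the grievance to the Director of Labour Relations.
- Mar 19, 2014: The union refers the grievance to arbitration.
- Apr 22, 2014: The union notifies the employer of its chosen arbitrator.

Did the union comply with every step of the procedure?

Step 1: 16 days after Dec 4, 2013 (when the grieved event occurs) is Dec 20, 2013; Dec 25, 2013 misses that deadline by 5 days.
No need to go further; step 1 was not satisfied.

No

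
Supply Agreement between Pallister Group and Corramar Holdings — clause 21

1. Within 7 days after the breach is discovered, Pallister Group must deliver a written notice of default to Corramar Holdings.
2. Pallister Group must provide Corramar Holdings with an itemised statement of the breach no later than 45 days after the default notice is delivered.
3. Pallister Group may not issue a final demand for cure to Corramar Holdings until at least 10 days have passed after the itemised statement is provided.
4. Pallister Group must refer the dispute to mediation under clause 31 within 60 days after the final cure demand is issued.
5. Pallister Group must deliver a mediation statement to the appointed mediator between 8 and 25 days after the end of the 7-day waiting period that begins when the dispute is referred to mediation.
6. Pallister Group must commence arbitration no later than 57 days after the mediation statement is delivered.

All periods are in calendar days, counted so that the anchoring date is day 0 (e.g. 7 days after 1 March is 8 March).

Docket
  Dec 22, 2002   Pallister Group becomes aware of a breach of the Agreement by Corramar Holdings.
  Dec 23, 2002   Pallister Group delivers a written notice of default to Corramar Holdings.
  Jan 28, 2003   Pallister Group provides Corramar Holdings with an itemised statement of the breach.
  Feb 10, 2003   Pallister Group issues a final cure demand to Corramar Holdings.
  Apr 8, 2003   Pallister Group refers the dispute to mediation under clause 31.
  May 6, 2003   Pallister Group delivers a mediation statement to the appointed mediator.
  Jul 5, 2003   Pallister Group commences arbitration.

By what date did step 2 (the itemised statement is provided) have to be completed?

Feb 6, 2003

Step 2 runs from Dec 23, 2002, when the default notice is delivered. 45 days after Dec 23, 2002 is Feb 6, 2003.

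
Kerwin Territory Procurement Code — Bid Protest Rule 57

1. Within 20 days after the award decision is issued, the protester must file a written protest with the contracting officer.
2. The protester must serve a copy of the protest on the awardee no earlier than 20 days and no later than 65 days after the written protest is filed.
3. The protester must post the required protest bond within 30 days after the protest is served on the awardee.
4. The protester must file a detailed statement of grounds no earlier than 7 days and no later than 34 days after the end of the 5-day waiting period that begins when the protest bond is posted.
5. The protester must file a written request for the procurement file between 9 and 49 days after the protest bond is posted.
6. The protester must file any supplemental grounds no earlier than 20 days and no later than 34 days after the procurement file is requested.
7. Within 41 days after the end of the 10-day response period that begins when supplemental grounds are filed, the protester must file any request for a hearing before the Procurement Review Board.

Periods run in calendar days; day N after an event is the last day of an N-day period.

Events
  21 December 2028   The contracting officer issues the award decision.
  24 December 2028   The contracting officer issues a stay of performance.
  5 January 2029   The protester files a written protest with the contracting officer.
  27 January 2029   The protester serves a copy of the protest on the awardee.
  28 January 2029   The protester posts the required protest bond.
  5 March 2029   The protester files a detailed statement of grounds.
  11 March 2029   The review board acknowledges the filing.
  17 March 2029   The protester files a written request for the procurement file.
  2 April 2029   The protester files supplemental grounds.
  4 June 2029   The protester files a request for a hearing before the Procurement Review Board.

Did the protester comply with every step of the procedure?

(1) due by 21 December 2028 + 20 days = 10 January 2029; 5 January 2029 is within that limit.
(2) the permitted window runs from 5 January 2029 + 20 = 25 January 2029 to 5 January 2029 + 65 = 11 March 2029; 27 January 2029 falls inside that range.
(3) due by 27 January 2029 + 30 days = 26 February 2029; completed 28 January 2029, before the deadline.
(4) the permitted window runs from 2 February 2029 + 7 = 9 February 2029 to 2 February 2029 + 34 = 8 March 2029; done 5 March 2029 — within the window.
(5) the permitted window runs from 28 January 2029 + 9 = 6 February 2029 to 28 January 2029 + 49 = 18 March 2029; 17 March 2029 falls inside that range.
(6) the permitted window runs from 17 March 2029 + 20 = 6 April 2029 to 17 March 2029 + 34 = 20 April 2029; done 2 April 2029 — 4 days before the window opened.
No need to go further; step 6 was not satisfied.

No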